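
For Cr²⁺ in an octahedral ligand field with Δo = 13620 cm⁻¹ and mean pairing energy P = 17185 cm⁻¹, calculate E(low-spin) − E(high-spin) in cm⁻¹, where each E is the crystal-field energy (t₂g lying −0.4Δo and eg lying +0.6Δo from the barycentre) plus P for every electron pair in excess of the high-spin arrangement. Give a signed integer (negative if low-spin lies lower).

Group 6 minus oxidation state +2 gives a d⁴ configuration for Cr²⁺.
High-spin d⁴ fills as t₂g³ eg¹ with CFSE 3(−0.4) + 1(+0.6) = -0.6Δo = -8172 cm⁻¹.
For low-spin the configuration is t₂g⁴ eg⁰: orbital energy -1.6 × 13620 = -21792 cm⁻¹, and 1 additional pair relative to high-spin adds 17185 cm⁻¹, giving -4607 cm⁻¹.
Thus E(LS) − E(HS) = 3565 cm⁻¹.

3565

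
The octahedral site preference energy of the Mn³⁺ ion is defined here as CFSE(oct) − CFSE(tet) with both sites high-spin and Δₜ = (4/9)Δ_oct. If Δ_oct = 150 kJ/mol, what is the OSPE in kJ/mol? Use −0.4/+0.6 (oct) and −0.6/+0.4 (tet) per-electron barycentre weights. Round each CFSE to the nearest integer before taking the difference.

-63

Mn³⁺: group 7, so d-count = 7 − 3 = 4.
Octahedral high-spin t2g^3 e_g^1: CFSE = -0.6 × 150 = -90 kJ/mol.
Tetrahedral e^2 t2^2 gives -0.4Δₜ = -0.4 × (4/9) × 150 = -27 kJ/mol.
OSPE = -90 − (-27) = -63 kJ/mol.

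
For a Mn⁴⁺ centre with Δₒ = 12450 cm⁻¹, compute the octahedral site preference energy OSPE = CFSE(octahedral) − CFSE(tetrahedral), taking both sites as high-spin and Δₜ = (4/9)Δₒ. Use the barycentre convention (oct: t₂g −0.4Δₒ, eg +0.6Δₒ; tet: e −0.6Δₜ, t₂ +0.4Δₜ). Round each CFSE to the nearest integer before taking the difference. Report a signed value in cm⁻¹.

-10513

Group 7 minus oxidation state +4 gives a d³ configuration for Mn⁴⁺.
Octahedral high-spin t₂g³ eg⁰: CFSE = -1.2 × 12450 = -14940 cm⁻¹.
Tetrahedral: e² t₂¹, CFSE = 2(−0.6) + 1(+0.4) = -0.8Δₜ = -0.8 × (4/9) × 12450 = -4427 cm⁻¹.
Subtracting, OSPE = -14940 − (-4427) = -10513 cm⁻¹.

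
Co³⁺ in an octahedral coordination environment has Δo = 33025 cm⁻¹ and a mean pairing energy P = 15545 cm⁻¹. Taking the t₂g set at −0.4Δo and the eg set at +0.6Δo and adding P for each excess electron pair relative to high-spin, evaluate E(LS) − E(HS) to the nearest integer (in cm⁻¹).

-34960

Co sits in group 9; removing 3 electrons leaves Co³⁺ with 9 − 3 = 6 d electrons.
High-spin d⁶ fills as t₂g⁴ eg² with CFSE 4(−0.4) + 2(+0.6) = -0.4Δo = -13210 cm⁻¹.
Low-spin t₂g⁶ eg⁰ gives -2.4Δo = -79260 cm⁻¹, but forming 2 extra pairs costs 2P = 31090 cm⁻¹, so E(LS) = -79260 + 31090 = -48170 cm⁻¹.
The difference is -48170 − (-13210) = -34960 cm⁻¹, so low-spin lies lower.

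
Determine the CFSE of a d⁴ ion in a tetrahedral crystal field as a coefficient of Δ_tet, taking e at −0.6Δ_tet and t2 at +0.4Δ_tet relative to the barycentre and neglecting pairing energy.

-0.4 Δ_tet

With tetrahedral geometry the complex is necessarily high-spin.
Configuration: e^2 t2^2.
CFSE = 2(-0.6Δ_tet) + 2(0.4Δ_tet) = -1.2Δ_tet + 0.8Δ_tet = -0.4Δ_tet.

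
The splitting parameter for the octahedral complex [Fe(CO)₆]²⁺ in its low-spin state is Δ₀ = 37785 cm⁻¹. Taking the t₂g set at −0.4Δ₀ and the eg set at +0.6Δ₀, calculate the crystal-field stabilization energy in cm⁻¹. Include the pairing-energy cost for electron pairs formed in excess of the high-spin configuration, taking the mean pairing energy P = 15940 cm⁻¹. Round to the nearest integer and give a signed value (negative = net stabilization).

-58804

CO is neutral, so the +2 overall charge sits on Fe: oxidation state +2.
Group 8 minus oxidation state +2 gives a d⁶ configuration for Fe²⁺.
Electron filling gives t₂g⁶ eg⁰.
The orbital stabilization is -2.4Δ₀ = -2.4 × 37785 = -90684 cm⁻¹.
High-spin d⁶ would be t₂g⁴ eg² with 1 pair; low-spin has 3, so 2 excess pairs cost +2P = +31880 cm⁻¹.
Overall CFSE = -90684 + 31880 = -58804 cm⁻¹.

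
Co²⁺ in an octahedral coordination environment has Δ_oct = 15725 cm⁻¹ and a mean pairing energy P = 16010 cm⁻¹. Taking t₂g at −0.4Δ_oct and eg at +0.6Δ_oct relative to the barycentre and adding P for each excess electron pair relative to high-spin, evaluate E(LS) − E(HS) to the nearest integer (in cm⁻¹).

285

Co sits in group 9; removing 2 electrons leaves Co²⁺ with 9 − 2 = 7 d electrons.
High-spin d⁷ fills as t₂g⁵ eg² with CFSE 5(−0.4) + 2(+0.6) = -0.8Δ_oct = -12580 cm⁻¹.
Low-spin: t₂g⁶ eg¹, orbital CFSE = -1.8Δ_oct = -28305 cm⁻¹; plus 1 excess pair × P = +16010 cm⁻¹; total -12295 cm⁻¹.
The difference is -12295 − (-12580) = 285 cm⁻¹, so high-spin lies lower.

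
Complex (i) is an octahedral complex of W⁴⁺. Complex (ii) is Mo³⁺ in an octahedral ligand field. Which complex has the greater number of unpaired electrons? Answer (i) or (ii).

(i): W is in group 6, so W⁴⁺ is d² (6 − 4 = 2); t2g^2 e_g^0 → 2 unpaired.
(ii): Mo is in group 6, so Mo³⁺ is d³ (6 − 3 = 3); t2g^3 e_g^0 → 3 unpaired.
So (ii) has more unpaired electrons.

(ii)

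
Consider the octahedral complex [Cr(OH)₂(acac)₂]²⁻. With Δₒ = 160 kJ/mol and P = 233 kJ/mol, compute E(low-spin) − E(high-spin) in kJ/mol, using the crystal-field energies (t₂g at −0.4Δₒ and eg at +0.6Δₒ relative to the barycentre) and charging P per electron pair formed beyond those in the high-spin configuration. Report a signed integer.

Ligand charges: 2×(-1) from OH⁻ and 2×(-1) from acac⁻ sum to -4; with overall charge -2, Cr is +2.
Cr is in group 6, so Cr²⁺ is d⁴ (6 − 2 = 4).
High-spin d⁴ fills as t₂g³ eg¹ with CFSE 3(−0.4) + 1(+0.6) = -0.6Δₒ = -96 kJ/mol.
Low-spin t₂g⁴ eg⁰ gives -1.6Δₒ = -256 kJ/mol, but forming 1 extra pair costs 1P = 233 kJ/mol, so E(LS) = -256 + 233 = -23 kJ/mol.
Thus E(LS) − E(HS) = 73 kJ/mol.

73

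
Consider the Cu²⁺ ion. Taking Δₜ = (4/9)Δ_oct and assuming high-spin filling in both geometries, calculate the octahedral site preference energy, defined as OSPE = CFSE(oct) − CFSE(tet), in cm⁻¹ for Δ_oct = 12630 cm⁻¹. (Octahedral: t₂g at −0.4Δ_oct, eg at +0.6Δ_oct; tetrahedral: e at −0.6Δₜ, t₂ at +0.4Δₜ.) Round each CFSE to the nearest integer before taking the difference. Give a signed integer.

-5333

Cu²⁺: group 11, so d-count = 11 − 2 = 9.
In an octahedral site d⁹ (HS) is t2g^6 e_g^3, giving CFSE(oct) = -0.6Δ_oct = -7578 cm⁻¹.
Tetrahedral: e^4 t2^5, CFSE = 4(−0.6) + 5(+0.4) = -0.4Δₜ = -0.4 × (4/9) × 12630 = -2245 cm⁻¹.
OSPE = -7578 − (-2245) = -5333 cm⁻¹.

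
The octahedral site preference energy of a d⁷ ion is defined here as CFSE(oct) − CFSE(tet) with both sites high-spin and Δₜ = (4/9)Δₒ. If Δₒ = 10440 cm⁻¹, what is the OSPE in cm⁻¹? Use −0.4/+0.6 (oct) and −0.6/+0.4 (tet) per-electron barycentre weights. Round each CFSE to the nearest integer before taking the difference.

Octahedral (high-spin): t₂g⁵ eg², CFSE = 5(−0.4) + 2(+0.6) = -0.8Δₒ = -0.8 × 10440 = -8352 cm⁻¹.
Tetrahedral e⁴ t₂³ gives -1.2Δₜ = -1.2 × (4/9) × 10440 = -5568 cm⁻¹.
OSPE = -8352 − (-5568) = -2784 cm⁻¹.

-2784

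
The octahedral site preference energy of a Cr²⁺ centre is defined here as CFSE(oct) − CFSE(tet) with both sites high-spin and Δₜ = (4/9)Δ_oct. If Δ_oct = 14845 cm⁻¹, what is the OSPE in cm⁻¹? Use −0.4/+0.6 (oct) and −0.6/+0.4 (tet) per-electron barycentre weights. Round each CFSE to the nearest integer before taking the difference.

-6268

Group 6 minus oxidation state +2 gives a d⁴ configuration for Cr²⁺.
In an octahedral site d⁴ (HS) is t₂g³ eg¹, giving CFSE(oct) = -0.6Δ_oct = -8907 cm⁻¹.
In a tetrahedral site the filling is e² t₂²: CFSE(tet) = -0.4Δₜ = -0.4 × (4/9)(14845) = -2639 cm⁻¹.
Subtracting, OSPE = -8907 − (-2639) = -6268 cm⁻¹.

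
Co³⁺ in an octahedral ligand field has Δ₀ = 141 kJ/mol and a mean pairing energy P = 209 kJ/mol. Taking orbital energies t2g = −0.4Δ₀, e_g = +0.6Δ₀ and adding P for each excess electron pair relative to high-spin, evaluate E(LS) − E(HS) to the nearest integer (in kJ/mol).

Group 9 minus oxidation state +3 gives a d⁶ configuration for Co³⁺.
High-spin d⁶ fills as t2g^4 e_g^2 with CFSE 4(−0.4) + 2(+0.6) = -0.4Δ₀ = -56 kJ/mol.
Low-spin: t2g^6 e_g^0, orbital CFSE = -2.4Δ₀ = -338 kJ/mol; plus 2 excess pairs × P = +418 kJ/mol; total 80 kJ/mol.
Thus E(LS) − E(HS) = 136 kJ/mol.

136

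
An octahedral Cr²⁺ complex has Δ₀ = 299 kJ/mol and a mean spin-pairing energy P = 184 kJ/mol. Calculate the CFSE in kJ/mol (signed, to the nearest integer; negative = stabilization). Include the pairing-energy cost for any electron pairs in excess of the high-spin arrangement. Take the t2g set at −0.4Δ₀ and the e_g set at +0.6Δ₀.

Cr²⁺: group 6, so d-count = 6 − 2 = 4.
Δ₀ > P, so pairing is preferred: the ground state is low-spin.
That gives t2g^4 e_g^0.
Orbital CFSE = -1.6Δ₀ = -1.6 × 299 = -478 kJ/mol.
Excess pairs vs high-spin: 1 − 0 = 1; pairing cost = +184 kJ/mol.
Net CFSE = -478 + 184 = -294 kJ/mol.

-294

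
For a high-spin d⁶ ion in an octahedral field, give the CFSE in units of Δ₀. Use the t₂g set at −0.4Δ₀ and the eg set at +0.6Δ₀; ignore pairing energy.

-0.4 Δ₀

Configuration: t₂g⁴ eg².
CFSE = 4(-0.4Δ₀) + 2(0.6Δ₀) = -1.6Δ₀ + 1.2Δ₀ = -0.4Δ₀.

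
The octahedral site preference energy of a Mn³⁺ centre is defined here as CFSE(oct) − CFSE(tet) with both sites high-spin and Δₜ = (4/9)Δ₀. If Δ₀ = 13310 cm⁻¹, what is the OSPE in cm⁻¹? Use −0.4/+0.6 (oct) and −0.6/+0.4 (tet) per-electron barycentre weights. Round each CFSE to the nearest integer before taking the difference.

Mn sits in group 7; removing 3 electrons leaves Mn³⁺ with 7 − 3 = 4 d electrons.
Octahedral (high-spin): t2g^3 e_g^1, CFSE = 3(−0.4) + 1(+0.6) = -0.6Δ₀ = -0.6 × 13310 = -7986 cm⁻¹.
Tetrahedral: e^2 t2^2, CFSE = 2(−0.6) + 2(+0.4) = -0.4Δₜ = -0.4 × (4/9) × 13310 = -2366 cm⁻¹.
Subtracting, OSPE = -7986 − (-2366) = -5620 cm⁻¹.

-5620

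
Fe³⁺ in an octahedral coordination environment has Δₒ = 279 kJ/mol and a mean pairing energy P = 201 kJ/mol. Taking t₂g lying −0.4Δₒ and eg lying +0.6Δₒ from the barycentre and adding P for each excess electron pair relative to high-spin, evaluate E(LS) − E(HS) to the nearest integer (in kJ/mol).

Fe sits in group 8; removing 3 electrons leaves Fe³⁺ with 8 − 3 = 5 d electrons.
High-spin d⁵ fills as t₂g³ eg² with CFSE 3(−0.4) + 2(+0.6) = 0.0Δₒ = 0 kJ/mol.
Low-spin: t₂g⁵ eg⁰, orbital CFSE = -2.0Δₒ = -558 kJ/mol; plus 2 excess pairs × P = +402 kJ/mol; total -156 kJ/mol.
E(LS) − E(HS) = -156 − (0) = -156 kJ/mol.

-156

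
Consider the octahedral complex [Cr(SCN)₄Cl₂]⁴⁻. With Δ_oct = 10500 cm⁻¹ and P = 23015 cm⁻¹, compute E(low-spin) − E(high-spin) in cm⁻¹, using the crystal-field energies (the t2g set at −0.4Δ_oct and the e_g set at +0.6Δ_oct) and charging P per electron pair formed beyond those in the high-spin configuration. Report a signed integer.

Ligand charges: 4×(-1) from SCN⁻ and 2×(-1) from Cl⁻ sum to -6; with overall charge -4, Cr is +2.
Cr is in group 6, so Cr²⁺ is d⁴ (6 − 2 = 4).
In the high-spin limit (t2g^3 e_g^1) the orbital term is -0.6Δ_oct = -6300 cm⁻¹, with no excess pairing.
Low-spin: t2g^4 e_g^0, orbital CFSE = -1.6Δ_oct = -16800 cm⁻¹; plus 1 excess pair × P = +23015 cm⁻¹; total 6215 cm⁻¹.
E(LS) − E(HS) = 6215 − (-6300) = 12515 cm⁻¹.

12515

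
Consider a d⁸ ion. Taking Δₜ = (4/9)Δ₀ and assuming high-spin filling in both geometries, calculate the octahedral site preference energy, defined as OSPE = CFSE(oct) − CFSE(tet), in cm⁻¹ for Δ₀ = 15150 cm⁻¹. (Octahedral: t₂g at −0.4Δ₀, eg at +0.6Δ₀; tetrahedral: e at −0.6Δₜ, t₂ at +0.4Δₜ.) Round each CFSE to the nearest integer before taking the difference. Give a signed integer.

Octahedral high-spin t₂g⁶ eg²: CFSE = -1.2 × 15150 = -18180 cm⁻¹.
In a tetrahedral site the filling is e⁴ t₂⁴: CFSE(tet) = -0.8Δₜ = -0.8 × (4/9)(15150) = -5387 cm⁻¹.
Subtracting, OSPE = -18180 − (-5387) = -12793 cm⁻¹.

-12793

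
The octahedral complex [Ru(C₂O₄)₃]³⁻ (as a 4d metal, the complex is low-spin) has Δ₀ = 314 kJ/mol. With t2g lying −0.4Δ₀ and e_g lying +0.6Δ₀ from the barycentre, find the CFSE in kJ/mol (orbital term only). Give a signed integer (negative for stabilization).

-628

Each C₂O₄²⁻ contributes -2; 3 × (-2) = -6. With overall charge -3, Ru is in the +3 oxidation state.
Group 8 minus oxidation state +3 gives a d⁵ configuration for Ru³⁺.
The d⁵ electrons fill as t2g^5 e_g^0.
CFSE(orbital) = 5×(-0.4Δ₀) + 0×(0.6Δ₀) = -2.0Δ₀; with Δ₀ = 314 kJ/mol that is -628 kJ/mol.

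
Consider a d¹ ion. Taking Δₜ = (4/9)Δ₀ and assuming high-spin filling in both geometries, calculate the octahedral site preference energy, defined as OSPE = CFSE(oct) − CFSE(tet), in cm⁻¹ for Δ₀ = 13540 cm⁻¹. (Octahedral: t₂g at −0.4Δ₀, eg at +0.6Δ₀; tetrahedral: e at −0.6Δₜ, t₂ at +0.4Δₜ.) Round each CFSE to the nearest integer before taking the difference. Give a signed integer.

In an octahedral site d¹ (HS) is t₂g¹ eg⁰, giving CFSE(oct) = -0.4Δ₀ = -5416 cm⁻¹.
In a tetrahedral site the filling is e¹ t₂⁰: CFSE(tet) = -0.6Δₜ = -0.6 × (4/9)(13540) = -3611 cm⁻¹.
OSPE = CFSE(oct) − CFSE(tet) = -5416 − (-3611) = -1805 cm⁻¹.

-1805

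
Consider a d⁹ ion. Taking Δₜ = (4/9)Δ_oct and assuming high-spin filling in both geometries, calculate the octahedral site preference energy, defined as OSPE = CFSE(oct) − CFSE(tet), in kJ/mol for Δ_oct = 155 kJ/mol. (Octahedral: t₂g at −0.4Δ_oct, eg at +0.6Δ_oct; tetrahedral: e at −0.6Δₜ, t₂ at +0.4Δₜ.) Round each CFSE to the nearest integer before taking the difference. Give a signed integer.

-65

In an octahedral site d⁹ (HS) is t₂g⁶ eg³, giving CFSE(oct) = -0.6Δ_oct = -93 kJ/mol.
In a tetrahedral site the filling is e⁴ t₂⁵: CFSE(tet) = -0.4Δₜ = -0.4 × (4/9)(155) = -28 kJ/mol.
OSPE = -93 − (-28) = -65 kJ/mol.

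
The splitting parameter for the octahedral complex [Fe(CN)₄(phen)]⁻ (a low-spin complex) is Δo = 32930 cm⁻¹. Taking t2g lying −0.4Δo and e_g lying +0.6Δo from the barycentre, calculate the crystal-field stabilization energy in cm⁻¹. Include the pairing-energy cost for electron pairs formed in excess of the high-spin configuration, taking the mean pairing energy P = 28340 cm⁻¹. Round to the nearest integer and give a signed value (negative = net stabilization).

Ligand charges: 4×(-1) from CN⁻ and 1×(+0) from phen sum to -4; with overall charge -1, Fe is +3.
Fe sits in group 8; removing 3 electrons leaves Fe³⁺ with 8 − 3 = 5 d electrons.
Electron filling gives t2g^5 e_g^0.
The orbital stabilization is -2.0Δo = -2.0 × 32930 = -65860 cm⁻¹.
Relative to high-spin t2g^3 e_g^2 (0 paired), the low-spin configuration has 2 additional pairs, contributing +2 × 28340 = +56680 cm⁻¹.
Overall CFSE = -65860 + 56680 = -9180 cm⁻¹.

-9180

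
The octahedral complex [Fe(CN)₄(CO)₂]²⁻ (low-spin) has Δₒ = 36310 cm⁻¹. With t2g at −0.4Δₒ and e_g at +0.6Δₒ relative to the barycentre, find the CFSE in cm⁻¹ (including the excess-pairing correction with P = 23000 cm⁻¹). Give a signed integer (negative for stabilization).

-41144

Ligand charges: 4×(-1) from CN⁻ and 2×(+0) from CO sum to -4; with overall charge -2, Fe is +2.
Fe²⁺: group 8, so d-count = 8 − 2 = 6.
The d⁶ electrons fill as t2g^6 e_g^0.
The orbital stabilization is -2.4Δₒ = -2.4 × 36310 = -87144 cm⁻¹.
Relative to high-spin t2g^4 e_g^2 (1 paired), the low-spin configuration has 2 additional pairs, contributing +2 × 23000 = +46000 cm⁻¹.
Net CFSE = -87144 + 46000 = -41144 cm⁻¹.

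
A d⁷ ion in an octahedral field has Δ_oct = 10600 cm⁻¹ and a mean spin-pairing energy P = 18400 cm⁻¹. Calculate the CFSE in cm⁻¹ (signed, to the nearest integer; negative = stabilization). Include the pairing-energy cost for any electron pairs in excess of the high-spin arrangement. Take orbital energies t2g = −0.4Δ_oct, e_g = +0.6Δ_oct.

-8480

Since Δ_oct = 10600 cm⁻¹ < P = 18400 cm⁻¹, the complex adopts the high-spin configuration.
Configuration: t2g^5 e_g^2.
Orbital CFSE = -0.8Δ_oct = -0.8 × 10600 = -8480 cm⁻¹.
High-spin has no excess pairs, so no pairing correction applies.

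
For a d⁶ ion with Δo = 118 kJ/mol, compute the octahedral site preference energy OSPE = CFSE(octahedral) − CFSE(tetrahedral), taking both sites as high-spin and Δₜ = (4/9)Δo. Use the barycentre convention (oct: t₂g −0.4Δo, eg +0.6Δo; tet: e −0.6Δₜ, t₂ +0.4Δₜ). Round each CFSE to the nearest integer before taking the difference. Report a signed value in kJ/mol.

-16

In an octahedral site d⁶ (HS) is t₂g⁴ eg², giving CFSE(oct) = -0.4Δo = -47 kJ/mol.
In a tetrahedral site the filling is e³ t₂³: CFSE(tet) = -0.6Δₜ = -0.6 × (4/9)(118) = -31 kJ/mol.
OSPE = CFSE(oct) − CFSE(tet) = -47 − (-31) = -16 kJ/mol.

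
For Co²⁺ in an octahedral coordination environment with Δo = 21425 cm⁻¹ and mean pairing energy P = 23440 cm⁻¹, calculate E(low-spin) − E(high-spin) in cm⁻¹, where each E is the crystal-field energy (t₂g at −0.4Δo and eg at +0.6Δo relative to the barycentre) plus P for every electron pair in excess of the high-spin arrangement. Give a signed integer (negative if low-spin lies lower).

Co²⁺: group 9, so d-count = 9 − 2 = 7.
High-spin d⁷ fills as t₂g⁵ eg² with CFSE 5(−0.4) + 2(+0.6) = -0.8Δo = -17140 cm⁻¹.
Low-spin: t₂g⁶ eg¹, orbital CFSE = -1.8Δo = -38565 cm⁻¹; plus 1 excess pair × P = +23440 cm⁻¹; total -15125 cm⁻¹.
E(LS) − E(HS) = -15125 − (-17140) = 2015 cm⁻¹.

2015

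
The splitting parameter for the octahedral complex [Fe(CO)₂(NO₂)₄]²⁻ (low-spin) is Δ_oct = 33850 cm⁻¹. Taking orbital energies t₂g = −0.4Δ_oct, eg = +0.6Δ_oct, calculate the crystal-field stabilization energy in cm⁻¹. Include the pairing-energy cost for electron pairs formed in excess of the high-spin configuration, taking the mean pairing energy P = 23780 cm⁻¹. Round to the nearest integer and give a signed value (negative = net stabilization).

-33680

Ligand charges: 2×(+0) from CO and 4×(-1) from NO₂⁻ sum to -4; with overall charge -2, Fe is +2.
Fe sits in group 8; removing 2 electrons leaves Fe²⁺ with 8 − 2 = 6 d electrons.
Electron filling gives t₂g⁶ eg⁰.
The orbital stabilization is -2.4Δ_oct = -2.4 × 33850 = -81240 cm⁻¹.
High-spin d⁶ would be t₂g⁴ eg² with 1 pair; low-spin has 3, so 2 excess pairs cost +2P = +47560 cm⁻¹.
Net CFSE = -81240 + 47560 = -33680 cm⁻¹.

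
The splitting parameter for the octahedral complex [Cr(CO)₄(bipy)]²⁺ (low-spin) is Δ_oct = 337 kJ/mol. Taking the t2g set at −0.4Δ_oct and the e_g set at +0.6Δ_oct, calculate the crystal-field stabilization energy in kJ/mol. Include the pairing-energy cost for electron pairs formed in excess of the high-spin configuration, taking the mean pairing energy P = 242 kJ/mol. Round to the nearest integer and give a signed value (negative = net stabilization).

-297

Ligand charges: 4×(+0) from CO and 1×(+0) from bipy sum to +0; with overall charge +2, Cr is +2.
Cr is in group 6, so Cr²⁺ is d⁴ (6 − 2 = 4).
Configuration: t2g^4 e_g^0.
CFSE(orbital) = 4×(-0.4Δ_oct) + 0×(0.6Δ_oct) = -1.6Δ_oct; with Δ_oct = 337 kJ/mol that is -539 kJ/mol.
High-spin d⁴ would be t2g^3 e_g^1 with 0 pairs; low-spin has 1, so 1 excess pair costs +1P = +242 kJ/mol.
Net CFSE = -539 + 242 = -297 kJ/mol.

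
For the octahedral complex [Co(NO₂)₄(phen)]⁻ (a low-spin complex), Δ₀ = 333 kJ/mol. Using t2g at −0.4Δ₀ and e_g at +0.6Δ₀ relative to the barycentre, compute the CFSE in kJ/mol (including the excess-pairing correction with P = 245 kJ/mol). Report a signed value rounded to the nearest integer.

Ligand charges: 4×(-1) from NO₂⁻ and 1×(+0) from phen sum to -4; with overall charge -1, Co is +3.
Co³⁺: group 9, so d-count = 9 − 3 = 6.
The d⁶ electrons fill as t2g^6 e_g^0.
Orbital CFSE = 6(-0.4) + 0(0.6) = -2.4Δ₀ = -2.4 × 333 = -799 kJ/mol.
Pairing penalty: 3 pairs vs 1 in the high-spin reference → 2 extra × P = 490 kJ/mol.
Net CFSE = -799 + 490 = -309 kJ/mol.

-309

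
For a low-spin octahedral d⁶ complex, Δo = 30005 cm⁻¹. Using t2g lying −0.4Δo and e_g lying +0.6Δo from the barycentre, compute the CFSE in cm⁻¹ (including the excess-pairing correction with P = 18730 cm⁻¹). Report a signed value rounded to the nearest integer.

-34552

Configuration: t2g^6 e_g^0.
Orbital CFSE = 6(-0.4) + 0(0.6) = -2.4Δo = -2.4 × 30005 = -72012 cm⁻¹.
High-spin d⁶ would be t2g^4 e_g^2 with 1 pair; low-spin has 3, so 2 excess pairs cost +2P = +37460 cm⁻¹.
Net CFSE = -72012 + 37460 = -34552 cm⁻¹.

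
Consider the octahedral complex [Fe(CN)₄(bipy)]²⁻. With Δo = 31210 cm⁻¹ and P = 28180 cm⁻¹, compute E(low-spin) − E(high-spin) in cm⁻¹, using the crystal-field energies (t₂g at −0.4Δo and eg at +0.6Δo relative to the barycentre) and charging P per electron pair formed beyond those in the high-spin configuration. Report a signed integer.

Ligand charges: 4×(-1) from CN⁻ and 1×(+0) from bipy sum to -4; with overall charge -2, Fe is +2.
Group 8 minus oxidation state +2 gives a d⁶ configuration for Fe²⁺.
In the high-spin limit (t₂g⁴ eg²) the orbital term is -0.4Δo = -12484 cm⁻¹, with no excess pairing.
Low-spin t₂g⁶ eg⁰ gives -2.4Δo = -74904 cm⁻¹, but forming 2 extra pairs costs 2P = 56360 cm⁻¹, so E(LS) = -74904 + 56360 = -18544 cm⁻¹.
Thus E(LS) − E(HS) = -6060 cm⁻¹.

-6060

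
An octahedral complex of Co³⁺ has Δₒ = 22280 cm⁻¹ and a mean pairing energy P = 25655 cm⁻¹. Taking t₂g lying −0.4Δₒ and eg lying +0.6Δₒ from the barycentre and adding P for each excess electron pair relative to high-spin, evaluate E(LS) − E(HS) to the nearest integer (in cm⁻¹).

Co is in group 9, so Co³⁺ is d⁶ (9 − 3 = 6).
High-spin: t₂g⁴ eg², CFSE = -0.4Δₒ = -8912 cm⁻¹.
For low-spin the configuration is t₂g⁶ eg⁰: orbital energy -2.4 × 22280 = -53472 cm⁻¹, and 2 additional pairs relative to high-spin add 51310 cm⁻¹, giving -2162 cm⁻¹.
The difference is -2162 − (-8912) = 6750 cm⁻¹, so high-spin lies lower.

6750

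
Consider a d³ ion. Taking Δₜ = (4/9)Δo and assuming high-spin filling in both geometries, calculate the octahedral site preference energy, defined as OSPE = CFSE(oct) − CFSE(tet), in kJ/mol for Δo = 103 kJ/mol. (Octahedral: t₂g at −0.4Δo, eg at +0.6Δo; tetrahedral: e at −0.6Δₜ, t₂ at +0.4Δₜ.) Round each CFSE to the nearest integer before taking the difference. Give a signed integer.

-87

Octahedral high-spin t₂g³ eg⁰: CFSE = -1.2 × 103 = -124 kJ/mol.
Tetrahedral e² t₂¹ gives -0.8Δₜ = -0.8 × (4/9) × 103 = -37 kJ/mol.
OSPE = CFSE(oct) − CFSE(tet) = -124 − (-37) = -87 kJ/mol.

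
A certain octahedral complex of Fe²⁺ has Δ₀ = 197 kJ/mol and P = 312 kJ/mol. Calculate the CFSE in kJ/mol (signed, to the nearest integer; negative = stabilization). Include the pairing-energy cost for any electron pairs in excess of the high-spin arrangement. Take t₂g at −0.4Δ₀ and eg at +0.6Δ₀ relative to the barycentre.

Fe²⁺: group 8, so d-count = 8 − 2 = 6.
Δ₀ < P, so pairing is avoided: the ground state is high-spin.
Configuration: t₂g⁴ eg².
Orbital CFSE = -0.4Δ₀ = -0.4 × 197 = -79 kJ/mol.
High-spin has no excess pairs, so no pairing correction applies.

-79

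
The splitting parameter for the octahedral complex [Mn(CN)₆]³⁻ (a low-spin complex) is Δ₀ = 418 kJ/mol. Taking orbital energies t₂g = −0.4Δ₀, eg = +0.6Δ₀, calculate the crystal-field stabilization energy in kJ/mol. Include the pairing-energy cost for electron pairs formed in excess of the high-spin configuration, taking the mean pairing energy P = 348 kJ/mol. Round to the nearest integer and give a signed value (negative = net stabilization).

Each CN⁻ contributes -1; 6 × (-1) = -6. With overall charge -3, Mn is in the +3 oxidation state.
Mn³⁺: group 7, so d-count = 7 − 3 = 4.
Configuration: t₂g⁴ eg⁰.
The orbital stabilization is -1.6Δ₀ = -1.6 × 418 = -669 kJ/mol.
Pairing penalty: 1 pair vs 0 in the high-spin reference → 1 extra × P = 348 kJ/mol.
Combining: -669 + 348 = -321 kJ/mol.

-321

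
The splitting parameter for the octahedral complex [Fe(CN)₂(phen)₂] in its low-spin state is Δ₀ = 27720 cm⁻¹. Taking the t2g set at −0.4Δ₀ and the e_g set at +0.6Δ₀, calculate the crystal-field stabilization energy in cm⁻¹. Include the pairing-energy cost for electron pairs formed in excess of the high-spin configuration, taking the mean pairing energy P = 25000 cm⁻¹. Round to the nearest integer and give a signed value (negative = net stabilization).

-16528

Ligand charges: 2×(-1) from CN⁻ and 2×(+0) from phen sum to -2; with overall charge +0, Fe is +2.
Group 8 minus oxidation state +2 gives a d⁶ configuration for Fe²⁺.
The d⁶ electrons fill as t2g^6 e_g^0.
CFSE(orbital) = 6×(-0.4Δ₀) + 0×(0.6Δ₀) = -2.4Δ₀; with Δ₀ = 27720 cm⁻¹ that is -66528 cm⁻¹.
Pairing penalty: 3 pairs vs 1 in the high-spin reference → 2 extra × P = 50000 cm⁻¹.
Combining: -66528 + 50000 = -16528 cm⁻¹.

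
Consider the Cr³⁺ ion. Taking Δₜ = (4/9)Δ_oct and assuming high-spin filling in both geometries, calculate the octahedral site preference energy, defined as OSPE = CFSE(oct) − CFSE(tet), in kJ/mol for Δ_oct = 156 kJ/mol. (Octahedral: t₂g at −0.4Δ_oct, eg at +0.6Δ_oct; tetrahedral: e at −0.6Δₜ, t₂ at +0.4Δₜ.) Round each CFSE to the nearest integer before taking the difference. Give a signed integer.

Cr³⁺: group 6, so d-count = 6 − 3 = 3.
Octahedral high-spin t2g^3 e_g^0: CFSE = -1.2 × 156 = -187 kJ/mol.
Tetrahedral: e^2 t2^1, CFSE = 2(−0.6) + 1(+0.4) = -0.8Δₜ = -0.8 × (4/9) × 156 = -55 kJ/mol.
OSPE = CFSE(oct) − CFSE(tet) = -187 − (-55) = -132 kJ/mol.

-132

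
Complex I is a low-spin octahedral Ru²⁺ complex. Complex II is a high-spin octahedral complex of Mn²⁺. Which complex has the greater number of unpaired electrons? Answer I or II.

I: Ru is in group 8, so Ru²⁺ is d⁶ (8 − 2 = 6); t2g^6 e_g^0 → 0 unpaired.
II: Mn sits in group 7; removing 2 electrons leaves Mn²⁺ with 7 − 2 = 5 d electrons; t₂g³ eg² → 5 unpaired.
So II has more unpaired electrons.

II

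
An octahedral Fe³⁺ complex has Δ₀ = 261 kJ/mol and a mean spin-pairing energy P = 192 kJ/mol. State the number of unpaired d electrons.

Fe is in group 8, so Fe³⁺ is d⁵ (8 − 3 = 5).
Since Δ₀ = 261 kJ/mol > P = 192 kJ/mol, the complex adopts the low-spin configuration.
Configuration: t2g^5 e_g^0.
Unpaired electrons: 1.

1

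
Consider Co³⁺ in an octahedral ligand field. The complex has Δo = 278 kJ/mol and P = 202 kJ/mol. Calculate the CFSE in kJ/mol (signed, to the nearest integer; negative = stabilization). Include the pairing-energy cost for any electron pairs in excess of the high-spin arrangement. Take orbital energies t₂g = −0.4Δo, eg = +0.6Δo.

-263

Co sits in group 9; removing 3 electrons leaves Co³⁺ with 9 − 3 = 6 d electrons.
Here Δo > P (278 > 202), so the low-spin state is favoured.
Filling d⁶ accordingly: t₂g⁶ eg⁰.
Orbital CFSE = -2.4Δo = -2.4 × 278 = -667 kJ/mol.
Excess pairs vs high-spin: 3 − 1 = 2; pairing cost = +404 kJ/mol.
Net CFSE = -667 + 404 = -263 kJ/mol.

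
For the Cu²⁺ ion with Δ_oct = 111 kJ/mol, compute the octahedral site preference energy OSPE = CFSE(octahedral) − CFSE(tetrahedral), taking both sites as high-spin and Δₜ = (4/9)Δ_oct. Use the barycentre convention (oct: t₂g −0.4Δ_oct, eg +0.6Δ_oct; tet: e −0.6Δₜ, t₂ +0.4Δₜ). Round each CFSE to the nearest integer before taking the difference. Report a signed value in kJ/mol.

Cu sits in group 11; removing 2 electrons leaves Cu²⁺ with 11 − 2 = 9 d electrons.
Octahedral (high-spin): t2g^6 e_g^3, CFSE = 6(−0.4) + 3(+0.6) = -0.6Δ_oct = -0.6 × 111 = -67 kJ/mol.
Tetrahedral e^4 t2^5 gives -0.4Δₜ = -0.4 × (4/9) × 111 = -20 kJ/mol.
Subtracting, OSPE = -67 − (-20) = -47 kJ/mol.

-47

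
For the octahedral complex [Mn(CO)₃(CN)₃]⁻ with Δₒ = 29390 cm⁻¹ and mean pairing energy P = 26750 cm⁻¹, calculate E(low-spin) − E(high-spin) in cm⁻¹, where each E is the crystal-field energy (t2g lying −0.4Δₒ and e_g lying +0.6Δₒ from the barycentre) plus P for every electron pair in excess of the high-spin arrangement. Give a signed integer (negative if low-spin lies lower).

-5280

Ligand charges: 3×(+0) from CO and 3×(-1) from CN⁻ sum to -3; with overall charge -1, Mn is +2.
Mn sits in group 7; removing 2 electrons leaves Mn²⁺ with 7 − 2 = 5 d electrons.
High-spin: t2g^3 e_g^2, CFSE = 0.0Δₒ = 0 cm⁻¹.
Low-spin: t2g^5 e_g^0, orbital CFSE = -2.0Δₒ = -58780 cm⁻¹; plus 2 excess pairs × P = +53500 cm⁻¹; total -5280 cm⁻¹.
E(LS) − E(HS) = -5280 − (0) = -5280 cm⁻¹.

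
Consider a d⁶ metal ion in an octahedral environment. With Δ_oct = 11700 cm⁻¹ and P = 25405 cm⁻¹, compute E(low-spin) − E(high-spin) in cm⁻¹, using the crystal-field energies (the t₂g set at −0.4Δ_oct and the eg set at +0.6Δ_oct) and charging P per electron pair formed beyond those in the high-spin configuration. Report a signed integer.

27410

High-spin d⁶ fills as t₂g⁴ eg² with CFSE 4(−0.4) + 2(+0.6) = -0.4Δ_oct = -4680 cm⁻¹.
Low-spin t₂g⁶ eg⁰ gives -2.4Δ_oct = -28080 cm⁻¹, but forming 2 extra pairs costs 2P = 50810 cm⁻¹, so E(LS) = -28080 + 50810 = 22730 cm⁻¹.
The difference is 22730 − (-4680) = 27410 cm⁻¹, so high-spin lies lower.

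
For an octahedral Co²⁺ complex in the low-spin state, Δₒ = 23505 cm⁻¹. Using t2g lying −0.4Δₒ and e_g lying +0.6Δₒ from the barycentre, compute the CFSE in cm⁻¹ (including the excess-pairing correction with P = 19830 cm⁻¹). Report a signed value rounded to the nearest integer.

Co²⁺: group 9, so d-count = 9 − 2 = 7.
Electron filling gives t2g^6 e_g^1.
The orbital stabilization is -1.8Δₒ = -1.8 × 23505 = -42309 cm⁻¹.
High-spin d⁷ would be t2g^5 e_g^2 with 2 pairs; low-spin has 3, so 1 excess pair costs +1P = +19830 cm⁻¹.
Combining: -42309 + 19830 = -22479 cm⁻¹.

-22479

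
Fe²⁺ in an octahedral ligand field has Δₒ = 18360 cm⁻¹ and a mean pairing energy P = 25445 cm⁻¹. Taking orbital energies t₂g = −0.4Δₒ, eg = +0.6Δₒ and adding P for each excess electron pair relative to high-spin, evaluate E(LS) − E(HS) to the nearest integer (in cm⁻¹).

14170

Fe²⁺: group 8, so d-count = 8 − 2 = 6.
In the high-spin limit (t₂g⁴ eg²) the orbital term is -0.4Δₒ = -7344 cm⁻¹, with no excess pairing.
Low-spin t₂g⁶ eg⁰ gives -2.4Δₒ = -44064 cm⁻¹, but forming 2 extra pairs costs 2P = 50890 cm⁻¹, so E(LS) = -44064 + 50890 = 6826 cm⁻¹.
E(LS) − E(HS) = 6826 − (-7344) = 14170 cm⁻¹.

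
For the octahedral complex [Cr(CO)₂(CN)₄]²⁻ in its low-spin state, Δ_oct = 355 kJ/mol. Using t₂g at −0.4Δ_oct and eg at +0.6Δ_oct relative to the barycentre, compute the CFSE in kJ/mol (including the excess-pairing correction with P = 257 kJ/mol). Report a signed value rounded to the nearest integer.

Ligand charges: 2×(+0) from CO and 4×(-1) from CN⁻ sum to -4; with overall charge -2, Cr is +2.
Cr is in group 6, so Cr²⁺ is d⁴ (6 − 2 = 4).
Electron filling gives t₂g⁴ eg⁰.
CFSE(orbital) = 4×(-0.4Δ_oct) + 0×(0.6Δ_oct) = -1.6Δ_oct; with Δ_oct = 355 kJ/mol that is -568 kJ/mol.
Pairing penalty: 1 pair vs 0 in the high-spin reference → 1 extra × P = 257 kJ/mol.
Combining: -568 + 257 = -311 kJ/mol.

-311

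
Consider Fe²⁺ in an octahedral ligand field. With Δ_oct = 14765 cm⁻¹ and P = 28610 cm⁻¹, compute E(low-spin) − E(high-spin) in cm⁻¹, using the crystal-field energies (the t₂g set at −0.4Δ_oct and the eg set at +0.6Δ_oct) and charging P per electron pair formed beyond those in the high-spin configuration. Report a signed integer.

Fe is in group 8, so Fe²⁺ is d⁶ (8 − 2 = 6).
High-spin d⁶ fills as t₂g⁴ eg² with CFSE 4(−0.4) + 2(+0.6) = -0.4Δ_oct = -5906 cm⁻¹.
Low-spin: t₂g⁶ eg⁰, orbital CFSE = -2.4Δ_oct = -35436 cm⁻¹; plus 2 excess pairs × P = +57220 cm⁻¹; total 21784 cm⁻¹.
The difference is 21784 − (-5906) = 27690 cm⁻¹, so high-spin lies lower.

27690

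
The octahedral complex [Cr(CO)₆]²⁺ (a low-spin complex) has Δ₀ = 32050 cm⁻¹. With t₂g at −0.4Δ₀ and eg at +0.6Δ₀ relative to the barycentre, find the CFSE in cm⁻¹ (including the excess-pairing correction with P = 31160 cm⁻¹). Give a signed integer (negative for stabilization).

CO is neutral, so the +2 overall charge sits on Cr: oxidation state +2.
Cr is in group 6, so Cr²⁺ is d⁴ (6 − 2 = 4).
Configuration: t₂g⁴ eg⁰.
CFSE(orbital) = 4×(-0.4Δ₀) + 0×(0.6Δ₀) = -1.6Δ₀; with Δ₀ = 32050 cm⁻¹ that is -51280 cm⁻¹.
Pairing penalty: 1 pair vs 0 in the high-spin reference → 1 extra × P = 31160 cm⁻¹.
Combining: -51280 + 31160 = -20120 cm⁻¹.

-20120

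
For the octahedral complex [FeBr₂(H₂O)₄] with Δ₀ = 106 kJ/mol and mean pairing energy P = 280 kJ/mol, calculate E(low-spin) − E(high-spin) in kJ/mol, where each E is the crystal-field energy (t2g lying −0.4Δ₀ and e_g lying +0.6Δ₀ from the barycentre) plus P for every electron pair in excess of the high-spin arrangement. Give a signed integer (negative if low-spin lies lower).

348

Ligand charges: 2×(-1) from Br⁻ and 4×(+0) from H₂O sum to -2; with overall charge +0, Fe is +2.
Group 8 minus oxidation state +2 gives a d⁶ configuration for Fe²⁺.
In the high-spin limit (t2g^4 e_g^2) the orbital term is -0.4Δ₀ = -42 kJ/mol, with no excess pairing.
For low-spin the configuration is t2g^6 e_g^0: orbital energy -2.4 × 106 = -254 kJ/mol, and 2 additional pairs relative to high-spin add 560 kJ/mol, giving 306 kJ/mol.
Thus E(LS) − E(HS) = 348 kJ/mol.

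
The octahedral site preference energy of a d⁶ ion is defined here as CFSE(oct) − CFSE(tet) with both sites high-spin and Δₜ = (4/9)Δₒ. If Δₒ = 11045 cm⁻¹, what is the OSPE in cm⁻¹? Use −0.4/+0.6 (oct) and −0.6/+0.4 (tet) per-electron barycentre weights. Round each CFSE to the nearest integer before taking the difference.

Octahedral high-spin t₂g⁴ eg²: CFSE = -0.4 × 11045 = -4418 cm⁻¹.
Tetrahedral: e³ t₂³, CFSE = 3(−0.6) + 3(+0.4) = -0.6Δₜ = -0.6 × (4/9) × 11045 = -2945 cm⁻¹.
OSPE = -4418 − (-2945) = -1473 cm⁻¹.

-1473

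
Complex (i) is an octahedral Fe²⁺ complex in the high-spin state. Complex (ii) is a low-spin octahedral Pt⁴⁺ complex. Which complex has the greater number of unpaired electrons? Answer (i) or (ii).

(i): Fe sits in group 8; removing 2 electrons leaves Fe²⁺ with 8 − 2 = 6 d electrons; t2g^4 e_g^2 → 4 unpaired.
(ii): Pt⁴⁺: group 10, so d-count = 10 − 4 = 6; t₂g⁶ eg⁰ → 0 unpaired.
So (i) has more unpaired electrons.

(i)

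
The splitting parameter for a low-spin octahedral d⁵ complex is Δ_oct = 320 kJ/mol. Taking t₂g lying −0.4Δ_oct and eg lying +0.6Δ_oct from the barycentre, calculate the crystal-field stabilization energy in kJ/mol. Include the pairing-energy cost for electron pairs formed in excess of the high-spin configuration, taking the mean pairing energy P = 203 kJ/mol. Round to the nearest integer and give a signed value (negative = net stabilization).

-234

The d⁵ electrons fill as t₂g⁵ eg⁰.
The orbital stabilization is -2.0Δ_oct = -2.0 × 320 = -640 kJ/mol.
High-spin d⁵ would be t₂g³ eg² with 0 pairs; low-spin has 2, so 2 excess pairs cost +2P = +406 kJ/mol.
Overall CFSE = -640 + 406 = -234 kJ/mol.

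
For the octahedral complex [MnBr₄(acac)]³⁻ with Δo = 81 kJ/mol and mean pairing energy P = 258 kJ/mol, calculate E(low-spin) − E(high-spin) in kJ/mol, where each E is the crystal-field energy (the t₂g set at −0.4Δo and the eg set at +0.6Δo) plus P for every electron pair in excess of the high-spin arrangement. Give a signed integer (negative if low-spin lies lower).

Ligand charges: 4×(-1) from Br⁻ and 1×(-1) from acac⁻ sum to -5; with overall charge -3, Mn is +2.
Mn is in group 7, so Mn²⁺ is d⁵ (7 − 2 = 5).
High-spin d⁵ fills as t₂g³ eg² with CFSE 3(−0.4) + 2(+0.6) = 0.0Δo = 0 kJ/mol.
For low-spin the configuration is t₂g⁵ eg⁰: orbital energy -2.0 × 81 = -162 kJ/mol, and 2 additional pairs relative to high-spin add 516 kJ/mol, giving 354 kJ/mol.
Thus E(LS) − E(HS) = 354 kJ/mol.

354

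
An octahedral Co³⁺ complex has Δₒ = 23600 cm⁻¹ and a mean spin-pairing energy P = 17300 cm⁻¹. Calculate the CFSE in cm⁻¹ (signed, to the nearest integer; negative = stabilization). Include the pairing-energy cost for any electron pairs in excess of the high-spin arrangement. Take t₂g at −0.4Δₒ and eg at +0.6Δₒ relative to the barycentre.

-22040

Group 9 minus oxidation state +3 gives a d⁶ configuration for Co³⁺.
Since Δₒ = 23600 cm⁻¹ > P = 17300 cm⁻¹, the complex adopts the low-spin configuration.
Configuration: t₂g⁶ eg⁰.
Orbital CFSE = -2.4Δₒ = -2.4 × 23600 = -56640 cm⁻¹.
Excess pairs vs high-spin: 3 − 1 = 2; pairing cost = +34600 cm⁻¹.
Net CFSE = -56640 + 34600 = -22040 cm⁻¹.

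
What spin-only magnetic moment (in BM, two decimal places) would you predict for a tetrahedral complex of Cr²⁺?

4.90 BM

Cr is in group 6, so Cr²⁺ is d⁴ (6 − 2 = 4).
Tetrahedral splitting is small, so the complex is high-spin.
Configuration: e^2 t2^2 → 4 unpaired electrons.
μ(spin-only) = √[4(4+2)] = √24 ≈ 4.90 BM.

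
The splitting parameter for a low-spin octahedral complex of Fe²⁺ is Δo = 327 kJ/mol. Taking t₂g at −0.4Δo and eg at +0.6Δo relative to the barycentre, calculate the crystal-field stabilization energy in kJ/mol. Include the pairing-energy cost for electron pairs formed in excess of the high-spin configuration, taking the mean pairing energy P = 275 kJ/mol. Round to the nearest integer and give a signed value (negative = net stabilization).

Fe is in group 8, so Fe²⁺ is d⁶ (8 − 2 = 6).
Configuration: t₂g⁶ eg⁰.
The orbital stabilization is -2.4Δo = -2.4 × 327 = -785 kJ/mol.
Relative to high-spin t₂g⁴ eg² (1 paired), the low-spin configuration has 2 additional pairs, contributing +2 × 275 = +550 kJ/mol.
Combining: -785 + 550 = -235 kJ/mol.

-235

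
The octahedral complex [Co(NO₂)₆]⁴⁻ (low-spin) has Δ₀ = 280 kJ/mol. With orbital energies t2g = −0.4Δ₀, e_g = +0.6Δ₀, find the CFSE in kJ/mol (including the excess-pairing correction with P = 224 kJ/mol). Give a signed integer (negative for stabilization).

-280

Each NO₂⁻ contributes -1; 6 × (-1) = -6. With overall charge -4, Co is in the +2 oxidation state.
Group 9 minus oxidation state +2 gives a d⁷ configuration for Co²⁺.
The d⁷ electrons fill as t2g^6 e_g^1.
Orbital CFSE = 6(-0.4) + 1(0.6) = -1.8Δ₀ = -1.8 × 280 = -504 kJ/mol.
Relative to high-spin t2g^5 e_g^2 (2 paired), the low-spin configuration has 1 additional pair, contributing +1 × 224 = +224 kJ/mol.
Combining: -504 + 224 = -280 kJ/mol.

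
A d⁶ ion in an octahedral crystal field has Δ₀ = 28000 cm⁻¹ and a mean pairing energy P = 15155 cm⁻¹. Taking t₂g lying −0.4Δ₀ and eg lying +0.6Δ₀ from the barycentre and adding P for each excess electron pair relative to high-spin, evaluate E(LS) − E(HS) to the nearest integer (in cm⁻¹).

-25690

High-spin d⁶ fills as t₂g⁴ eg² with CFSE 4(−0.4) + 2(+0.6) = -0.4Δ₀ = -11200 cm⁻¹.
Low-spin: t₂g⁶ eg⁰, orbital CFSE = -2.4Δ₀ = -67200 cm⁻¹; plus 2 excess pairs × P = +30310 cm⁻¹; total -36890 cm⁻¹.
Thus E(LS) − E(HS) = -25690 cm⁻¹.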